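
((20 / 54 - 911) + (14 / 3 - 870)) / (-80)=22.20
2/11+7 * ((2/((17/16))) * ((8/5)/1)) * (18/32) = 12.04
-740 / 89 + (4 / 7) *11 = -1264 / 623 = -2.03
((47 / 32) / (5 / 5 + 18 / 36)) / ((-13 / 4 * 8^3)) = -47 / 79872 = -0.00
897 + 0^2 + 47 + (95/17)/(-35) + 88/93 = 10455953/11067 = 944.79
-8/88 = -1/11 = -0.09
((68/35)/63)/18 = 0.00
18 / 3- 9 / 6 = 9 / 2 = 4.50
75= 75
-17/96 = -0.18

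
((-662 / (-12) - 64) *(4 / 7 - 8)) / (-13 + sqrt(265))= 8957 / 1008 + 689 *sqrt(265) / 1008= 20.01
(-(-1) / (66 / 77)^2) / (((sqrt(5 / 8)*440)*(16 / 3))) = 49*sqrt(10) / 211200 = 0.00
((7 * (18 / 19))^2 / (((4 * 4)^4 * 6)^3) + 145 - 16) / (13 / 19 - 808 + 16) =-0.16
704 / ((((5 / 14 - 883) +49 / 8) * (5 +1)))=-19712 / 147255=-0.13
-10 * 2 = -20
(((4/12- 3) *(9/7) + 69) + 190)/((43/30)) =53670/301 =178.31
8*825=6600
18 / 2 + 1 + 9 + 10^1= 29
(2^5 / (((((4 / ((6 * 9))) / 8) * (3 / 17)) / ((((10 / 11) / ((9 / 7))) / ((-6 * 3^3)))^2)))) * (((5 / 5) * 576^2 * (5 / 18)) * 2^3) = 218365952000 / 793881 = 275061.32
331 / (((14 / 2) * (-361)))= -331 / 2527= -0.13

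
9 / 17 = 0.53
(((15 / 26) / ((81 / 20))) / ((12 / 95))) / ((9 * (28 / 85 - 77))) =-10625 / 6501222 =-0.00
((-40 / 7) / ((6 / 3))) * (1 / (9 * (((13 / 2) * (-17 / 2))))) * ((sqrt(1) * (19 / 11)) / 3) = 1520 / 459459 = 0.00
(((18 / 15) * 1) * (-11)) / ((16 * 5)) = -33 / 200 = -0.16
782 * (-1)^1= -782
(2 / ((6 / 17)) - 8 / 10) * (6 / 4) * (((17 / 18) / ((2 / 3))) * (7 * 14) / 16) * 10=60809 / 96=633.43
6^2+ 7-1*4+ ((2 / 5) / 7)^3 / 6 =5016379 / 128625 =39.00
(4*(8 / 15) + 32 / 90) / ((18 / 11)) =616 / 405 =1.52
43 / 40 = 1.08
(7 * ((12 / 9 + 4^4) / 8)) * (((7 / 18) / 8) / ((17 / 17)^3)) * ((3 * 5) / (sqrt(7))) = 6755 * sqrt(7) / 288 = 62.06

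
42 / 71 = 0.59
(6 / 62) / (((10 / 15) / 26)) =3.77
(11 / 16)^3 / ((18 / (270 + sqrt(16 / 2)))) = 4.93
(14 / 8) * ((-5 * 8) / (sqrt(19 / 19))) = -70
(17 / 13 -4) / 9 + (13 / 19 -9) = -19151 / 2223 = -8.61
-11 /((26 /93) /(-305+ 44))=267003 /26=10269.35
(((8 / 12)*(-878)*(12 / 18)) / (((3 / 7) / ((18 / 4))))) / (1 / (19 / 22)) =-116774 / 33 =-3538.61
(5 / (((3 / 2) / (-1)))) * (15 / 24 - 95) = 3775 / 12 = 314.58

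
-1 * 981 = -981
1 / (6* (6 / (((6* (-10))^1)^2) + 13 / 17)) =0.22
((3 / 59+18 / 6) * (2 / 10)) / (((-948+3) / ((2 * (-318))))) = 848 / 2065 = 0.41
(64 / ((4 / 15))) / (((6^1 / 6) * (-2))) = -120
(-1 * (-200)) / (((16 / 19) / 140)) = 33250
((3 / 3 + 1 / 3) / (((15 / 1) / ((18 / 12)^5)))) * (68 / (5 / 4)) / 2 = 459 / 25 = 18.36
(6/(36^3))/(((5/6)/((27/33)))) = 1/7920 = 0.00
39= 39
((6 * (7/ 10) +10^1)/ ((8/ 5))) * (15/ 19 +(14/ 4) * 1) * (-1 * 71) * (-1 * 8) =821683/ 38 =21623.24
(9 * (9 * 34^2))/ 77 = 93636/ 77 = 1216.05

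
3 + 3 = 6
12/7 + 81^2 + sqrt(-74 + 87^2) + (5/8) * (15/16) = sqrt(7495) + 5880717/896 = 6649.87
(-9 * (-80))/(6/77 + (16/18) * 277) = 249480/85343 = 2.92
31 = 31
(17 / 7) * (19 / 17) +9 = 82 / 7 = 11.71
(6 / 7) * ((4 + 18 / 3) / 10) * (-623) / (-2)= 267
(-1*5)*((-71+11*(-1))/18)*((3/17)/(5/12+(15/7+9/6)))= 5740/5797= 0.99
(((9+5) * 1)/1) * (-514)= -7196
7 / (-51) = -7 / 51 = -0.14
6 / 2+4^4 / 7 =277 / 7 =39.57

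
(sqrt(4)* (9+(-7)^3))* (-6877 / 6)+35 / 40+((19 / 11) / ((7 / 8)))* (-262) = 1413947329 / 1848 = 765123.01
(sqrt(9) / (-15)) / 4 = -0.05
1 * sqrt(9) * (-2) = -6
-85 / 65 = -17 / 13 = -1.31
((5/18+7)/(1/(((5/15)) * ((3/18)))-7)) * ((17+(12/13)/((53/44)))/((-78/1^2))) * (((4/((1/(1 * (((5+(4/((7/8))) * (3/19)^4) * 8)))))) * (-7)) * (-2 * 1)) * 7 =-819663110136304/346683703509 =-2364.30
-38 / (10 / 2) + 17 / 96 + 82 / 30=-4.69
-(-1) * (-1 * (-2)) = 2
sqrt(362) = 19.03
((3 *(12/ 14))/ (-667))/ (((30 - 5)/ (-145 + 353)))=-0.03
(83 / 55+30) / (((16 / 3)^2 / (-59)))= -920223 / 14080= -65.36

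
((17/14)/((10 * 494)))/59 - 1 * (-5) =20402217/4080440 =5.00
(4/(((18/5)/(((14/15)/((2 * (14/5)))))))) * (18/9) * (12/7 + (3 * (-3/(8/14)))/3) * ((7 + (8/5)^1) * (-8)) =1892/21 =90.10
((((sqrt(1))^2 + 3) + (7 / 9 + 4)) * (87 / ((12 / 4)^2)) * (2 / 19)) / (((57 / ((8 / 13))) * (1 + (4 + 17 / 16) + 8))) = 0.01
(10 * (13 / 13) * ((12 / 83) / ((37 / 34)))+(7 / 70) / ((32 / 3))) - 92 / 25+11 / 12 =-21011549 / 14740800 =-1.43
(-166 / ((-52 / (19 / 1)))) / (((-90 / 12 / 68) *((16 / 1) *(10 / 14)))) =-187663 / 3900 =-48.12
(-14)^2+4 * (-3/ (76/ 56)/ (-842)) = 1567888/ 7999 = 196.01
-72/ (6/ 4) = -48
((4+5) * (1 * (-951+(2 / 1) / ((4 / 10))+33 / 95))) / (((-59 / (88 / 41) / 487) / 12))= 415805882976 / 229805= 1809385.71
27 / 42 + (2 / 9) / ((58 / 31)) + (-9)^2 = 298757 / 3654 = 81.76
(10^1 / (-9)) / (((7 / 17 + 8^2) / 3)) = -34 / 657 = -0.05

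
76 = 76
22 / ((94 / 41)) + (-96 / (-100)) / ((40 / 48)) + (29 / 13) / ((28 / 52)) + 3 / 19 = 11758519 / 781375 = 15.05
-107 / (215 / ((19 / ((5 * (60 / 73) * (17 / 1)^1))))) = -148409 / 1096500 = -0.14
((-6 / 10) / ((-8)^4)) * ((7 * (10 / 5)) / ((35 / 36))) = -27 / 12800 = -0.00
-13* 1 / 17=-13 / 17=-0.76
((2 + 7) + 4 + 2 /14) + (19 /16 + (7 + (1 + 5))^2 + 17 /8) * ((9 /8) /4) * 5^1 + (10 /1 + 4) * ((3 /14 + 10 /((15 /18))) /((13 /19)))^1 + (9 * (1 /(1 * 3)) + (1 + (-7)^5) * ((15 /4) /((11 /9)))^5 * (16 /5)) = -109718402896201591 /7503688192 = -14621929.92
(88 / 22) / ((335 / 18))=72 / 335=0.21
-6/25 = -0.24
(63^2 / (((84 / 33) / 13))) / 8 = 81081 / 32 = 2533.78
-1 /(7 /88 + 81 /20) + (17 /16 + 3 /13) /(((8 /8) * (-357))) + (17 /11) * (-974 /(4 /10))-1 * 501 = -6329070143255 /1484154672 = -4264.43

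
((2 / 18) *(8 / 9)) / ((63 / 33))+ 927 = 1576915 / 1701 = 927.05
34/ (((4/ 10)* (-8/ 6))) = -255/ 4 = -63.75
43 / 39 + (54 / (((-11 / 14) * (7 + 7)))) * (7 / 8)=-5479 / 1716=-3.19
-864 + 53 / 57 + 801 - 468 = -30214 / 57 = -530.07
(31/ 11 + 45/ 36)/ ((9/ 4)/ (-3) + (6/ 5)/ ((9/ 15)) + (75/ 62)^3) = 10665178/ 7917635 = 1.35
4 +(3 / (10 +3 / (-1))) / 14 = 395 / 98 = 4.03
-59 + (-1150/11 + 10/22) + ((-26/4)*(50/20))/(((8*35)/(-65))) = -392561/2464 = -159.32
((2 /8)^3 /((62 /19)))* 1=19 /3968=0.00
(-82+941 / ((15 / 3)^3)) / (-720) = 3103 / 30000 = 0.10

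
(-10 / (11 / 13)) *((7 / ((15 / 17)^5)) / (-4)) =38.67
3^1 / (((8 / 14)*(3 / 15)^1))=105 / 4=26.25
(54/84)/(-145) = -9/2030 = -0.00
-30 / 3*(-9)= 90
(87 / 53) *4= 348 / 53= 6.57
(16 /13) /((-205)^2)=16 /546325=0.00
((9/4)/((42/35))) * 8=15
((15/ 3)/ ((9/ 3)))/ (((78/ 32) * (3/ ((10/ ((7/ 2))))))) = 1600/ 2457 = 0.65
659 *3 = 1977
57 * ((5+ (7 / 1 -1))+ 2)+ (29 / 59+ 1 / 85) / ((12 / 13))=11156548 / 15045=741.55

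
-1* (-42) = 42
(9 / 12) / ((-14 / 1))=-3 / 56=-0.05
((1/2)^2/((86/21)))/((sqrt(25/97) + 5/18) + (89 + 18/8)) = 12081447/18113303230 - 3402 * sqrt(97)/9056651615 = 0.00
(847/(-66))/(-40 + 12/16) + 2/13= 2944/6123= 0.48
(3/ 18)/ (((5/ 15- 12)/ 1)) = -1/ 70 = -0.01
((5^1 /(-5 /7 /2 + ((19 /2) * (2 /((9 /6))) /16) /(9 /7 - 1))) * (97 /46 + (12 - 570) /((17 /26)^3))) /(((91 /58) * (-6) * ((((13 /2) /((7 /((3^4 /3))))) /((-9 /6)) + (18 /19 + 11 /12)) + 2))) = -834341686271520 /24433365504613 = -34.15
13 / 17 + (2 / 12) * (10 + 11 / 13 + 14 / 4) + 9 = 32237 / 2652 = 12.16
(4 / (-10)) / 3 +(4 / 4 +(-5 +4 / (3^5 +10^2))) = -21206 / 5145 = -4.12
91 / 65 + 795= 3982 / 5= 796.40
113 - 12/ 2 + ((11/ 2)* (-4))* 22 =-377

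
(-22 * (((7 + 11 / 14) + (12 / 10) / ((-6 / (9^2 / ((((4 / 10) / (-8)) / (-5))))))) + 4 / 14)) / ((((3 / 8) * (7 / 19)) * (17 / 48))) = 603712384 / 833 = 724744.76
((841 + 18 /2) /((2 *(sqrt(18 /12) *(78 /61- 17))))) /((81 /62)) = -1607350 *sqrt(6) /233037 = -16.90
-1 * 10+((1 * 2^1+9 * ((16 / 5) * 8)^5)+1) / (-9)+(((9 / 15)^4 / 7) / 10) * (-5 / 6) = -2886220735817 / 262500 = -10995126.61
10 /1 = 10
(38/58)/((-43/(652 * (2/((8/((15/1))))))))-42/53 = -2514489/66091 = -38.05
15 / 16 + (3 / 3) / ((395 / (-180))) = 609 / 1264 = 0.48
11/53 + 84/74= 2633/1961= 1.34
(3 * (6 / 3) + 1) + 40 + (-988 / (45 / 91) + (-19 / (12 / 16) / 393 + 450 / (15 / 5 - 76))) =-842244949 / 430335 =-1957.18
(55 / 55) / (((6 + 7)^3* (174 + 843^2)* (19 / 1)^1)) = 1 / 29671884489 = 0.00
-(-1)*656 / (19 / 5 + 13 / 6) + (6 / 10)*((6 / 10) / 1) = 493611 / 4475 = 110.30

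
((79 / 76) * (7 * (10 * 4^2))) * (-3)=-66360 / 19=-3492.63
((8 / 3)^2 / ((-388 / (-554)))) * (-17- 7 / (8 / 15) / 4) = -179773 / 873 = -205.93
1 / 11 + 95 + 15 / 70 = 14677 / 154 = 95.31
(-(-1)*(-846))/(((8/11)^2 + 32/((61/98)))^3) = -170092820745243/28170230038528000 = -0.01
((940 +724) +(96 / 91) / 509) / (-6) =-38537456 / 138957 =-277.33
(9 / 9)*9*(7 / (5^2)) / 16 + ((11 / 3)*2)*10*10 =880189 / 1200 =733.49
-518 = -518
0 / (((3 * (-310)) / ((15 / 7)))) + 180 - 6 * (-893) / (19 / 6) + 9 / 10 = 18729 / 10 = 1872.90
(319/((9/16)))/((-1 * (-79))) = 5104/711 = 7.18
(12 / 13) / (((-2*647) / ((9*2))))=-108 / 8411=-0.01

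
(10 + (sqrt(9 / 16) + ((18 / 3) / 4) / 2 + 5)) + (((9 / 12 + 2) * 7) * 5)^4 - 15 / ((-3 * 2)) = 21970655489 / 256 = 85822873.00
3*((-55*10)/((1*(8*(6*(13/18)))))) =-2475/52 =-47.60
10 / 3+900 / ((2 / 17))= 22960 / 3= 7653.33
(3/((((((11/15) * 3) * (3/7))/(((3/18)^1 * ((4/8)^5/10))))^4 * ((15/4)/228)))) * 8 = 0.00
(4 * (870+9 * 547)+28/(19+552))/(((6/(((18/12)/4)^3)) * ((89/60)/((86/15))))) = 640061235/813104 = 787.18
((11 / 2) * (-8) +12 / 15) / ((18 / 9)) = -21.60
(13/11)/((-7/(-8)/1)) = 104/77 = 1.35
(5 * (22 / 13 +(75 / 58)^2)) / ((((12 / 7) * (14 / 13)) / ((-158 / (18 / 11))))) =-639292885 / 726624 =-879.81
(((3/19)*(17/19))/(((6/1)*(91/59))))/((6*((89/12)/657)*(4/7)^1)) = 658971/1670708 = 0.39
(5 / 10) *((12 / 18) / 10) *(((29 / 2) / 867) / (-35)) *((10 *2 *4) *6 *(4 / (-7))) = 0.00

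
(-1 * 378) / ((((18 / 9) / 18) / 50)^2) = -76545000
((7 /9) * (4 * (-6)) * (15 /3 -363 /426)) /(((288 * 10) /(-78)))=53599 /25560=2.10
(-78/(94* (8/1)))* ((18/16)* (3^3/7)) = -9477/21056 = -0.45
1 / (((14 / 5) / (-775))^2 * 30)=3003125 / 1176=2553.68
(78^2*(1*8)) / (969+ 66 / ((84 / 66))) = 18928 / 397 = 47.68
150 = 150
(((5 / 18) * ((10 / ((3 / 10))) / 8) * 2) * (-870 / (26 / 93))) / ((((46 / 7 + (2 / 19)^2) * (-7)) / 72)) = 1217021250 / 108121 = 11256.10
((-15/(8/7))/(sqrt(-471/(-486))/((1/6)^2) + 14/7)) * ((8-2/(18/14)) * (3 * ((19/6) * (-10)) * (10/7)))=-68875/3756 + 68875 * sqrt(314)/3756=306.60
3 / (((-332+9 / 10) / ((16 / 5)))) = -96 / 3311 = -0.03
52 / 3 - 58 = -122 / 3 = -40.67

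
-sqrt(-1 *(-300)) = -17.32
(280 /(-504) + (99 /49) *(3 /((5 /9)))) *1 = 22832 /2205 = 10.35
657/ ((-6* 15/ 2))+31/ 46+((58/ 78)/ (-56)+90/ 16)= -8.31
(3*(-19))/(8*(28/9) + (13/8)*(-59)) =216/269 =0.80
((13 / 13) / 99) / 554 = 1 / 54846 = 0.00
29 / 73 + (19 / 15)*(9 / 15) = 2112 / 1825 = 1.16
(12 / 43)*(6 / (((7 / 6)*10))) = 216 / 1505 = 0.14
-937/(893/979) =-917323/893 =-1027.24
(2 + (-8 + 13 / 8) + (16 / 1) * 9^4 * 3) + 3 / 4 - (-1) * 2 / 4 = 2519399 / 8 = 314924.88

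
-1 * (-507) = 507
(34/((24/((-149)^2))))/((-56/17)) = -6416089/672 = -9547.75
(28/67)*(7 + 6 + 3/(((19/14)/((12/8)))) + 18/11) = 1568/209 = 7.50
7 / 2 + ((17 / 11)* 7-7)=161 / 22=7.32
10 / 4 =5 / 2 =2.50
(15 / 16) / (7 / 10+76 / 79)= 5925 / 10504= 0.56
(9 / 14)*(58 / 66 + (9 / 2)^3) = 59.15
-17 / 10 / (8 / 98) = -20.82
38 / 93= 0.41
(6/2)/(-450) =-1/150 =-0.01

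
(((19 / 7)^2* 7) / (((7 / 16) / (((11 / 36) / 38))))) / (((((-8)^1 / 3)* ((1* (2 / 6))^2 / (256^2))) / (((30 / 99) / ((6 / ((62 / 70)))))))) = -9650176 / 1029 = -9378.21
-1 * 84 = -84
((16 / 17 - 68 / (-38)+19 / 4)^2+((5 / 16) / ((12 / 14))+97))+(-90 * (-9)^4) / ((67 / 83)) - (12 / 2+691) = -491235312392125 / 671044128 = -732046.21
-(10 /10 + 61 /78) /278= -1 /156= -0.01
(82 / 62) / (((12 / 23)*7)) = 943 / 2604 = 0.36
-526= -526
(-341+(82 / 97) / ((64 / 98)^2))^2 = 283483996542289 / 2466512896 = 114933.11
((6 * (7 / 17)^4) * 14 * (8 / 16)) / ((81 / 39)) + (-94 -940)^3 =-830997679399474 / 751689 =-1105507303.42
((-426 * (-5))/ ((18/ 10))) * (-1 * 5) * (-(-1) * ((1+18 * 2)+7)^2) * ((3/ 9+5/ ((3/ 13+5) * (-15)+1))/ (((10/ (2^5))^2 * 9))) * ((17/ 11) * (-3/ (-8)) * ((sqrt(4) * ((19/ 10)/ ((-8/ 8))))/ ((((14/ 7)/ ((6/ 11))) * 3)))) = 1003606016/ 1431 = 701331.95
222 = 222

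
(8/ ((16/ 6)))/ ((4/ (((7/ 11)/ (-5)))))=-21/ 220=-0.10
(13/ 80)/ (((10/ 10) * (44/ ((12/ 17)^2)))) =117/ 63580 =0.00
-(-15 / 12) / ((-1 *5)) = -1 / 4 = -0.25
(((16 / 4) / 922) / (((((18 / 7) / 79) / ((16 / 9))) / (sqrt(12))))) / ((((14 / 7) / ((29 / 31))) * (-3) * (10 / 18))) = -256592 * sqrt(3) / 1929285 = -0.23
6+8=14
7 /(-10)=-7 /10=-0.70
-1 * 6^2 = -36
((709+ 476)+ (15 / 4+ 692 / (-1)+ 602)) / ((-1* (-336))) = 1465 / 448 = 3.27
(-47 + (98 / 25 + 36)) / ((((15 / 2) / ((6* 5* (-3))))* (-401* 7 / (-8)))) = 16992 / 70175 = 0.24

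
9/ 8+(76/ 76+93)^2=70697/ 8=8837.12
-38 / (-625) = 38 / 625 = 0.06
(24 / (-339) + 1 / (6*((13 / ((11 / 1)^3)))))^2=288.77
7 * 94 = 658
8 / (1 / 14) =112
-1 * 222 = -222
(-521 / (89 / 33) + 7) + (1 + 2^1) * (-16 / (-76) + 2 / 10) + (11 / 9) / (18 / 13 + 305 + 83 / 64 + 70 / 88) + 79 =-22759995407408 / 214829958195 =-105.94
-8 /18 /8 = -1 /18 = -0.06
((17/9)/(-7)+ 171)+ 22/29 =313310/1827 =171.49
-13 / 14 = -0.93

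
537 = 537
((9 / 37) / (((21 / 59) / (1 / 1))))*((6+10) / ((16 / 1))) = 177 / 259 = 0.68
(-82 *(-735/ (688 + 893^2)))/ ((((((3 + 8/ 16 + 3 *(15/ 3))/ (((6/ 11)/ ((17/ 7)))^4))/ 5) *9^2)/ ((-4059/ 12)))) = -711964688400/ 3282864134966119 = -0.00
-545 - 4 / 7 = -3819 / 7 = -545.57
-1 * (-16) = 16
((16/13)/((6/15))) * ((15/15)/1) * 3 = 9.23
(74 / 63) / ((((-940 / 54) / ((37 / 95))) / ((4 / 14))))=-0.01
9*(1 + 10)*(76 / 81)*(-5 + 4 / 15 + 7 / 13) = -683848 / 1755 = -389.66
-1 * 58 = -58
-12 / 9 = -4 / 3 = -1.33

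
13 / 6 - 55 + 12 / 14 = -2183 / 42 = -51.98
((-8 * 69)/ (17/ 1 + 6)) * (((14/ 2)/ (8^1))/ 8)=-21/ 8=-2.62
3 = 3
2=2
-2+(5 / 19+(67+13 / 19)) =1253 / 19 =65.95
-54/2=-27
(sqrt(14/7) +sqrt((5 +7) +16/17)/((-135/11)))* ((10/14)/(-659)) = -5* sqrt(2)/4613 +22* sqrt(935)/2117367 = -0.00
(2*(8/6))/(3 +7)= 4/15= 0.27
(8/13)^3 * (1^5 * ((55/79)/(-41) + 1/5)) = 116736/2736955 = 0.04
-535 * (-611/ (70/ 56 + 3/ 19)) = 232180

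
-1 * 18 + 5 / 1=-13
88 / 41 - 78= -3110 / 41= -75.85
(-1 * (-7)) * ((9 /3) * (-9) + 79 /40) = -7007 /40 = -175.18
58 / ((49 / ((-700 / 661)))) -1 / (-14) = -10939 / 9254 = -1.18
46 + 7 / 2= 99 / 2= 49.50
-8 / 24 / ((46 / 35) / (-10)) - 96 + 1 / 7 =-45074 / 483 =-93.32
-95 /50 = -19 /10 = -1.90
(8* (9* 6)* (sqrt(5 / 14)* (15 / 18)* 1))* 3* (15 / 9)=900* sqrt(70) / 7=1075.71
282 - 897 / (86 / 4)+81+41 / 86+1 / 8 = 110727 / 344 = 321.88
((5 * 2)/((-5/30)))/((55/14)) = -168/11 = -15.27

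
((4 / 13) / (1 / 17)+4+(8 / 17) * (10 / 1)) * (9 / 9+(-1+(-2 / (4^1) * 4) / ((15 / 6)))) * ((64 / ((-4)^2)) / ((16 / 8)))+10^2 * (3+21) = 525472 / 221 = 2377.70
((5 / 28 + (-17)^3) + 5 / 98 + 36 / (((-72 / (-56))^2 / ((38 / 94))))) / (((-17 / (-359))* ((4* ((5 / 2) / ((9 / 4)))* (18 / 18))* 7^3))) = -29192305067 / 429721376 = -67.93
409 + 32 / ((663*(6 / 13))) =62593 / 153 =409.10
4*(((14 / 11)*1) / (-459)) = -56 / 5049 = -0.01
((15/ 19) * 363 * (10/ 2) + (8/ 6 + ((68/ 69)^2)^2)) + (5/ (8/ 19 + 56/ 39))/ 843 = 238989840545990521/ 166523188410144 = 1435.17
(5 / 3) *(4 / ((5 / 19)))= 76 / 3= 25.33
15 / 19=0.79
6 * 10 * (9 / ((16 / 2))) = 135 / 2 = 67.50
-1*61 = -61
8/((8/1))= 1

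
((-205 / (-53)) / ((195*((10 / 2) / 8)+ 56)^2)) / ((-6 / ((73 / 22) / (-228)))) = 59860 / 201871246797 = 0.00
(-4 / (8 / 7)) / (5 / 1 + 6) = -7 / 22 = -0.32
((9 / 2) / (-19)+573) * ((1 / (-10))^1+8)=343887 / 76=4524.83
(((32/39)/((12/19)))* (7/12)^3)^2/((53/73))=3100404097/33849721152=0.09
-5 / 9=-0.56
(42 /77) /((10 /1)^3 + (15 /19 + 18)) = 114 /212927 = 0.00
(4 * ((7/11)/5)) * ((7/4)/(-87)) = -49/4785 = -0.01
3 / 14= 0.21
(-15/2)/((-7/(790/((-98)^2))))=5925/67228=0.09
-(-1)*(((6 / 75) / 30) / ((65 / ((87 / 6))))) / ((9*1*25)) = 29 / 10968750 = 0.00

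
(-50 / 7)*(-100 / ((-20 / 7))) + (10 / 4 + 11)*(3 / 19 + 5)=-3427 / 19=-180.37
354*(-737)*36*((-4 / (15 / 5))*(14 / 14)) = 12523104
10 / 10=1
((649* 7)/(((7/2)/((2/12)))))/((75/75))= 649/3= 216.33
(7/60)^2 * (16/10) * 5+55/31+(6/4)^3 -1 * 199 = -10810799/55800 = -193.74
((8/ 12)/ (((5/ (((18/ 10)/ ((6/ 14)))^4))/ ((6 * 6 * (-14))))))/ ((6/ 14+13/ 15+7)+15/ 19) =-6518225196/ 2831875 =-2301.73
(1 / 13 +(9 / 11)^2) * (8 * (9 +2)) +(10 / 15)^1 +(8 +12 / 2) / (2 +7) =67.90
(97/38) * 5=12.76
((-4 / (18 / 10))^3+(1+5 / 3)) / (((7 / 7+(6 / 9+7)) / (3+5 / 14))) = -71158 / 22113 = -3.22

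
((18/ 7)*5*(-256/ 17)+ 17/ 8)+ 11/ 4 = -179679/ 952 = -188.74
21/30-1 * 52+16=-353/10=-35.30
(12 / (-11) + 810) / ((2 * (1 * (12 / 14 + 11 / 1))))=31143 / 913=34.11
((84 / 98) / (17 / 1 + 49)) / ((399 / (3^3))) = 9 / 10241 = 0.00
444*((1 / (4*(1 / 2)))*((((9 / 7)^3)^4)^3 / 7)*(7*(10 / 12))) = 4167753915813747266190427356832938585 / 2651730845859653471779023381601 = 1571710.76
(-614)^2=376996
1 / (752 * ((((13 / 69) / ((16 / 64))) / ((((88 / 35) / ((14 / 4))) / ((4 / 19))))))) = 14421 / 2395120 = 0.01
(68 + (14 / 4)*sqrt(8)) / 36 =7*sqrt(2) / 36 + 17 / 9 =2.16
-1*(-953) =953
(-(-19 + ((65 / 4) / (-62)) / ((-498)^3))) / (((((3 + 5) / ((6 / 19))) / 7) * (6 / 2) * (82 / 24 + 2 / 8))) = 4073721639673 / 8535416769792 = 0.48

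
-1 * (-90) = 90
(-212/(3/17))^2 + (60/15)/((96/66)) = 1443204.53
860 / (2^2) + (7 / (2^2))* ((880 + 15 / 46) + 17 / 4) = 648787 / 368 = 1763.01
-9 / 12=-3 / 4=-0.75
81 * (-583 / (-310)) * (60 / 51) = 94446 / 527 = 179.21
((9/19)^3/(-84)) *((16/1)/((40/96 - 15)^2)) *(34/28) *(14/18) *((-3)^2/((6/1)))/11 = -198288/16174379375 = -0.00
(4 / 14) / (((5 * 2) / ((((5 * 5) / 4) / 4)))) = 0.04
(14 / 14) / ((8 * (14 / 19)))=19 / 112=0.17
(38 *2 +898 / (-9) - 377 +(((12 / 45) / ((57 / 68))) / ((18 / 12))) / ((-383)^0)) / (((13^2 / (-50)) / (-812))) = -8342902120 / 86697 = -96230.57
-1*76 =-76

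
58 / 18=29 / 9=3.22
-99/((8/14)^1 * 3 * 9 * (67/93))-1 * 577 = -157023/268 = -585.91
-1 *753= -753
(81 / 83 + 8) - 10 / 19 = 13325 / 1577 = 8.45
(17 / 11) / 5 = 17 / 55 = 0.31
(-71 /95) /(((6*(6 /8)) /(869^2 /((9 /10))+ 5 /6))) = -139354.09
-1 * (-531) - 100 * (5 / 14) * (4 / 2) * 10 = -1283 / 7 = -183.29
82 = 82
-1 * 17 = -17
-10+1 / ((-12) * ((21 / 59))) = -10.23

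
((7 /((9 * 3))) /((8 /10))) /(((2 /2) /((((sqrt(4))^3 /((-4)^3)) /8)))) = -35 /6912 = -0.01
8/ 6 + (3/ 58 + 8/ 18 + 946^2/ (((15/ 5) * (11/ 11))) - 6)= 155713207/ 522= 298301.16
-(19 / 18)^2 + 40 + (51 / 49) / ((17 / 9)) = 626099 / 15876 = 39.44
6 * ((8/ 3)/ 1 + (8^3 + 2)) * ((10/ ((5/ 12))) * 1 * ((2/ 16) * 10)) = 93000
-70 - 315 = -385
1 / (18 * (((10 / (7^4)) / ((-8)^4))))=2458624 / 45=54636.09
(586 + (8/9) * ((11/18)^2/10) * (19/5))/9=10682149/164025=65.13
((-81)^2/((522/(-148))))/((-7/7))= 53946/29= 1860.21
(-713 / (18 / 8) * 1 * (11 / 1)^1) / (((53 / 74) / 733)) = -1701680024 / 477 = -3567463.36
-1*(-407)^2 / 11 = -15059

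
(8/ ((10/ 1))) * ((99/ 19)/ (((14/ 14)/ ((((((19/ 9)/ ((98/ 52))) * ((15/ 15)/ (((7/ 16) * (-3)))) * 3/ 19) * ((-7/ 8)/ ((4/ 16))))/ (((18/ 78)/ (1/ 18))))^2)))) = 80427776/ 1496531295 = 0.05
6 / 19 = 0.32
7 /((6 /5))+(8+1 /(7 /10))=641 /42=15.26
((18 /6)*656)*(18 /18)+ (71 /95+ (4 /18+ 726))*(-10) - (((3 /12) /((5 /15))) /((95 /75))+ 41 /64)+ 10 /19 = -58029491 /10944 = -5302.40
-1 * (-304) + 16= 320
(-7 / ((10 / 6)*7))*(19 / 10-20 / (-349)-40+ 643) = -6333903 / 17450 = -362.97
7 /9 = 0.78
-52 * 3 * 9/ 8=-351/ 2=-175.50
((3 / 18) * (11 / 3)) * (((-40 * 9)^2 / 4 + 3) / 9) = 118811 / 54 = 2200.20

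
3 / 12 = 0.25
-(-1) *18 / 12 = 3 / 2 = 1.50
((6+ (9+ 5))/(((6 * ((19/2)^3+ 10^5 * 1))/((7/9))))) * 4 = 2240/21785193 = 0.00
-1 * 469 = -469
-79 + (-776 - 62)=-917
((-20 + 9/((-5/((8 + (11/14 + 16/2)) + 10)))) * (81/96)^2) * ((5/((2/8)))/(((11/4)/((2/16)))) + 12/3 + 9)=-106517835/157696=-675.46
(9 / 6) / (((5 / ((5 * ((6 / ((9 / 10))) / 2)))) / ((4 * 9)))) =180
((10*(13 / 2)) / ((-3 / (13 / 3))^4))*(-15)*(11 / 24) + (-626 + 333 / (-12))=-136419605 / 52488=-2599.06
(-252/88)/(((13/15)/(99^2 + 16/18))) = -9262785/286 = -32387.36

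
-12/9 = -4/3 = -1.33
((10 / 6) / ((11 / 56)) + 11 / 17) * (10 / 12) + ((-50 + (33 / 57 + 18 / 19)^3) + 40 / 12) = -35.50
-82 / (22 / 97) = -3977 / 11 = -361.55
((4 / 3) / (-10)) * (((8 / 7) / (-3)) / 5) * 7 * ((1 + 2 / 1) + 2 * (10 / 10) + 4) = 16 / 25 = 0.64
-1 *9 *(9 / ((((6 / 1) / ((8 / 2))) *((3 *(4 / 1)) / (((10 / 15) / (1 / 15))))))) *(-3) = 135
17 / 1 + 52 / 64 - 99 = -1299 / 16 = -81.19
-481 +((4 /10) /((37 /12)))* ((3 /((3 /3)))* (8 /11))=-978259 /2035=-480.72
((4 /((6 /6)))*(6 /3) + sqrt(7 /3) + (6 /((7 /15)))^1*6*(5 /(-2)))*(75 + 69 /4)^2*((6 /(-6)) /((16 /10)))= 440480835 /448 - 226935*sqrt(21) /128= 975091.57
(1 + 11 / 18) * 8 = 116 / 9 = 12.89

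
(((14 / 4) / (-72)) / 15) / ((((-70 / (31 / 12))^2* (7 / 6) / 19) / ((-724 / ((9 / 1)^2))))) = 3304879 / 5143824000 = 0.00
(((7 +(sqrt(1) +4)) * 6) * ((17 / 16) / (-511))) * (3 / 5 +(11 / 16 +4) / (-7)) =0.01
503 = 503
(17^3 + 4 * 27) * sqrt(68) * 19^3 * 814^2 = 45638338970488 * sqrt(17) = 188171692153064.78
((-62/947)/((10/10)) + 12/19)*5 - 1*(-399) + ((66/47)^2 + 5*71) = 30159770776/39746537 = 758.80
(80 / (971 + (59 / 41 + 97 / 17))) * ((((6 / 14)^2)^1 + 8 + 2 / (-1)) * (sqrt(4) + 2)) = 67581120 / 33406583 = 2.02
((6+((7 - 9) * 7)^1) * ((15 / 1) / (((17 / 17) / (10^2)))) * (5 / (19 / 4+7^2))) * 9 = -432000 / 43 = -10046.51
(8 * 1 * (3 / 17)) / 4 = 6 / 17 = 0.35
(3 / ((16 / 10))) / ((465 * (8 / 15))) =0.01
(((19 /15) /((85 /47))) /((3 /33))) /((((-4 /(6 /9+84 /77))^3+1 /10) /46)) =-22040729524 /726895605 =-30.32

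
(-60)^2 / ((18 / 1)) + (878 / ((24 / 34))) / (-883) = 1052137 / 5298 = 198.59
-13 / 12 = -1.08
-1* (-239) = 239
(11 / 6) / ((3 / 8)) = 44 / 9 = 4.89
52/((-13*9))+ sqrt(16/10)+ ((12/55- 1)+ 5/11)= -382/495+ 2*sqrt(10)/5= 0.49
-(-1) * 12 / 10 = 6 / 5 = 1.20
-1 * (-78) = 78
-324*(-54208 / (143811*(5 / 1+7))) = 162624 / 15979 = 10.18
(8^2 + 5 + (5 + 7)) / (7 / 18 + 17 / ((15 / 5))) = 1458 / 109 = 13.38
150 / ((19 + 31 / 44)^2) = 96800 / 250563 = 0.39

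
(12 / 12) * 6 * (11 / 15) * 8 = 176 / 5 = 35.20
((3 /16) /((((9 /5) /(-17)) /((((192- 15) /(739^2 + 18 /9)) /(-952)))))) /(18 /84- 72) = -59 /7025326272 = -0.00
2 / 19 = 0.11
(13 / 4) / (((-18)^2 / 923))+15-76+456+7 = 532991 / 1296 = 411.26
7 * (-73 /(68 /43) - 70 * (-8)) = 244587 /68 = 3596.87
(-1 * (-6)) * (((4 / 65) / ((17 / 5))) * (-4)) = -96 / 221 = -0.43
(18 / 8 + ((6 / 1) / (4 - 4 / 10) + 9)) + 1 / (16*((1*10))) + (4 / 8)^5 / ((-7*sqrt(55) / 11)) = 12.92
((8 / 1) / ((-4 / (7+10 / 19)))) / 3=-286 / 57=-5.02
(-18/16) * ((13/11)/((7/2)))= -117/308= -0.38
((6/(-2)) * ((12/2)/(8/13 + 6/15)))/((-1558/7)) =1365/17138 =0.08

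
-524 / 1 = -524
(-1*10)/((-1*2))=5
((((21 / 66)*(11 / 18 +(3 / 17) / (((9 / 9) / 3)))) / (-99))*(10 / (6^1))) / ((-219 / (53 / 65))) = 129479 / 5692303188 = 0.00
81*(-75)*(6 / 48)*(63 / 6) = -127575 / 16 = -7973.44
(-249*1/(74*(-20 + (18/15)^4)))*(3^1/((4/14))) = 3268125/1658192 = 1.97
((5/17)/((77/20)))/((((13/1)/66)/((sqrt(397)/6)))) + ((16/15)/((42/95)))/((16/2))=19/63 + 100*sqrt(397)/1547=1.59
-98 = -98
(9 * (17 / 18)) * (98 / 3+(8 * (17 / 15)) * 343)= 400673 / 15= 26711.53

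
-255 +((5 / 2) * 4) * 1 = -245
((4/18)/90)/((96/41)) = 41/38880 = 0.00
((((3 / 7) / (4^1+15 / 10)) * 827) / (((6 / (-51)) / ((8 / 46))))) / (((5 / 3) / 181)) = -91608444 / 8855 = -10345.39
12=12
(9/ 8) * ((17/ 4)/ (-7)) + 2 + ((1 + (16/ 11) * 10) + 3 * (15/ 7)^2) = 528443/ 17248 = 30.64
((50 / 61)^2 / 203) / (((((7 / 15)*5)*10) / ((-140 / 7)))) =-15000 / 5287541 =-0.00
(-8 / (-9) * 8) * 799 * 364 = 18613504 / 9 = 2068167.11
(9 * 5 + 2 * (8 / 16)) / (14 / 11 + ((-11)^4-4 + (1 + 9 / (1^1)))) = 506 / 161131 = 0.00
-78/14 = -39/7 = -5.57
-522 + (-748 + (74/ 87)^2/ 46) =-221087752/ 174087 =-1269.98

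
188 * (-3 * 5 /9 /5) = -188 /3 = -62.67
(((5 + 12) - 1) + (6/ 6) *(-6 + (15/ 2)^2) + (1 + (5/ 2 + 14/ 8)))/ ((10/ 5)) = 143/ 4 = 35.75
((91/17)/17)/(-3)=-91/867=-0.10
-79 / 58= -1.36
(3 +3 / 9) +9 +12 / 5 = 14.73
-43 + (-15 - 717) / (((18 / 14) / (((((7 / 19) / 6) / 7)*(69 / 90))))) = -120116 / 2565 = -46.83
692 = 692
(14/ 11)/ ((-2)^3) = -7/ 44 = -0.16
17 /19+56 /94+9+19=26335 /893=29.49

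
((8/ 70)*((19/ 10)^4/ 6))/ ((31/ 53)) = 6907013/ 16275000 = 0.42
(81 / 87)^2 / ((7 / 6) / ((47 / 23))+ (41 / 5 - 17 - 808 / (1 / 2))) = -1027890 / 1926027083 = -0.00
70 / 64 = 35 / 32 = 1.09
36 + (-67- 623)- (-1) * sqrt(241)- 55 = -709 + sqrt(241) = -693.48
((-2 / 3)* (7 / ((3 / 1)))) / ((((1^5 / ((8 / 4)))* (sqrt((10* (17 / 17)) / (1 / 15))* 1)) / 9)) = -14* sqrt(6) / 15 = -2.29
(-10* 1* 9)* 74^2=-492840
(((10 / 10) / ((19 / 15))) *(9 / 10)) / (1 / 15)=405 / 38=10.66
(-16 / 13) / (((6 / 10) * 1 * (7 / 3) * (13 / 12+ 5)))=-960 / 6643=-0.14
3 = 3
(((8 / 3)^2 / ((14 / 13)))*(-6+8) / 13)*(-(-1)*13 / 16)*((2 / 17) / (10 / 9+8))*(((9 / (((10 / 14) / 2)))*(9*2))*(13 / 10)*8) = 50.28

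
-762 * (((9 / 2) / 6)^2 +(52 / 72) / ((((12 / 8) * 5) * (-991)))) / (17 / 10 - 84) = 152889839 / 29361348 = 5.21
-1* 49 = -49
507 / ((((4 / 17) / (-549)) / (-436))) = 515769579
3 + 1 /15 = 3.07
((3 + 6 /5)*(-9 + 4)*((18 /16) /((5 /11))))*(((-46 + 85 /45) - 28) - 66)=287133 /40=7178.32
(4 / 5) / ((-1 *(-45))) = 0.02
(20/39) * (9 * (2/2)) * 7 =420/13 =32.31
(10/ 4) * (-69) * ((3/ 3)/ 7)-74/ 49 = -26.15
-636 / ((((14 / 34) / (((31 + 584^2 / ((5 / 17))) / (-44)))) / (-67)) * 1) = -150006139401 / 55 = -2727384352.75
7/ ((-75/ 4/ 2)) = -56/ 75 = -0.75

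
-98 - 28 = -126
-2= -2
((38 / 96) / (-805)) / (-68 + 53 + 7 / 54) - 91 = -470589949 / 5171320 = -91.00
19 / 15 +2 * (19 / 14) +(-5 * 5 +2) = -1997 / 105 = -19.02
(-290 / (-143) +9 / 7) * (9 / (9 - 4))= 29853 / 5005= 5.96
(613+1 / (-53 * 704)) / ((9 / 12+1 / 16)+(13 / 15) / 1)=343083825 / 939796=365.06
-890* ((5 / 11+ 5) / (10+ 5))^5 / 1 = -911360 / 161051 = -5.66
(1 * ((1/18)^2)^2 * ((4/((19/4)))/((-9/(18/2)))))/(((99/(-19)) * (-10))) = -1/6495390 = -0.00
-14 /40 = -7 /20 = -0.35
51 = 51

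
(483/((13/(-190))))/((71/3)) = -275310/923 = -298.28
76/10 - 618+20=-2952/5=-590.40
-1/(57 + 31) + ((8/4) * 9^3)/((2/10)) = 641519/88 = 7289.99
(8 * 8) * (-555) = -35520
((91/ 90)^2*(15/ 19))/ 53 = 8281/ 543780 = 0.02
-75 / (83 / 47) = -3525 / 83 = -42.47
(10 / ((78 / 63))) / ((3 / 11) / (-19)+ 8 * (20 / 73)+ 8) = 533995 / 672867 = 0.79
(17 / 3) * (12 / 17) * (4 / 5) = 16 / 5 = 3.20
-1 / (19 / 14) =-14 / 19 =-0.74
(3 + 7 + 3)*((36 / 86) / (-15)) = -78 / 215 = -0.36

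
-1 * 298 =-298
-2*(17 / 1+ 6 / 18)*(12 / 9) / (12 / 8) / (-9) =832 / 243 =3.42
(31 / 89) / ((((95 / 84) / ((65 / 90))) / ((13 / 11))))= 73346 / 279015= 0.26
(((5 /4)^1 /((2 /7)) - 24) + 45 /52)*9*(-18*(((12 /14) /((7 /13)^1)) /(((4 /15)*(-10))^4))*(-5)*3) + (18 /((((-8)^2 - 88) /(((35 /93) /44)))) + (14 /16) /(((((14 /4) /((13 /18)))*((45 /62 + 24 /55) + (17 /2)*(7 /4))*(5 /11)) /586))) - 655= -559303278827589341 /269479056236544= -2075.50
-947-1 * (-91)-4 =-860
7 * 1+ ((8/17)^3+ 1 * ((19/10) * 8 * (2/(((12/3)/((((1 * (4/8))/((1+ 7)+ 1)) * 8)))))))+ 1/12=9343339/884340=10.57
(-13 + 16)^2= 9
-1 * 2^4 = -16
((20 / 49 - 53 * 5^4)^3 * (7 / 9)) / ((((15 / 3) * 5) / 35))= -95022692695930725 / 2401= -39576298498929.91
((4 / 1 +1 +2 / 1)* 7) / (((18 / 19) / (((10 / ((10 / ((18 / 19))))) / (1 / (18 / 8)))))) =441 / 4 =110.25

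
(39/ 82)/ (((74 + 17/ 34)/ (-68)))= -2652/ 6109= -0.43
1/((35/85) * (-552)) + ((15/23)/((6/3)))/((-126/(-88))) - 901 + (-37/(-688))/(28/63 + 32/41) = -135291327673/150201408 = -900.73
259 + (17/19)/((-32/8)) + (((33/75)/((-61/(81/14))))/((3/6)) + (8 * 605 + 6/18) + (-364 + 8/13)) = 149839014151/31640700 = 4735.64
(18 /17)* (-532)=-9576 /17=-563.29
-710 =-710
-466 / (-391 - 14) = 466 / 405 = 1.15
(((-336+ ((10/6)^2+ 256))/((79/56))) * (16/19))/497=-88960/959139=-0.09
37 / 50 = 0.74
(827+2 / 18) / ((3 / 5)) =37220 / 27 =1378.52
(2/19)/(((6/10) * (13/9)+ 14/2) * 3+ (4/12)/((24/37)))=720/164939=0.00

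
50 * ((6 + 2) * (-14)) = -5600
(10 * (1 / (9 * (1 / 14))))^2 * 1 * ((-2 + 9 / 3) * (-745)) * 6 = -29204000 / 27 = -1081629.63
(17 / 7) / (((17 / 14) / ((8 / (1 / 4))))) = 64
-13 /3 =-4.33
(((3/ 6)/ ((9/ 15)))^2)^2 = 625/ 1296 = 0.48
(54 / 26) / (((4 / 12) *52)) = 81 / 676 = 0.12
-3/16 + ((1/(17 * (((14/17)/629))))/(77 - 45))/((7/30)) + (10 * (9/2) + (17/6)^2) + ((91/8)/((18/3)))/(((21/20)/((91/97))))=9209621/152096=60.55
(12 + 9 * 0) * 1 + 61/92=12.66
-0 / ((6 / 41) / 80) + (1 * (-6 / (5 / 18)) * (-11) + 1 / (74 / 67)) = 88247 / 370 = 238.51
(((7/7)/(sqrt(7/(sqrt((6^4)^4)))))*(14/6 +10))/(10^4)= 999*sqrt(7)/4375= 0.60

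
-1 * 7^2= -49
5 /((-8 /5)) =-3.12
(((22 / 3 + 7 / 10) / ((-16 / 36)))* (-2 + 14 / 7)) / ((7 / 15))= 0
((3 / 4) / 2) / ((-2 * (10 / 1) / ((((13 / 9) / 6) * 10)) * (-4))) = 13 / 1152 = 0.01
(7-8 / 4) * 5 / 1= 25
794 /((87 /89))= 70666 /87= 812.25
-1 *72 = -72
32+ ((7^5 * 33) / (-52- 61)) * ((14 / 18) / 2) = -1272443 / 678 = -1876.76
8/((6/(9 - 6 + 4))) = 9.33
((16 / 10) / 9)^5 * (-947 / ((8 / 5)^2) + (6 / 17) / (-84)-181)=-2148276736 / 21958846875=-0.10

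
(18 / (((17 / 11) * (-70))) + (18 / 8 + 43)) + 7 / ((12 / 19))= 56.17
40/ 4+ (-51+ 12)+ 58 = 29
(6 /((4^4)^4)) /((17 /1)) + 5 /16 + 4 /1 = 4.31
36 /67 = 0.54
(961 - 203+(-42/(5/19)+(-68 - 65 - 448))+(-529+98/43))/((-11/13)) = 1423552/2365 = 601.92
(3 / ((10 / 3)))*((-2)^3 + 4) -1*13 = -83 / 5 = -16.60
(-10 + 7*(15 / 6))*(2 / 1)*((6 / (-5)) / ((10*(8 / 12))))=-27 / 10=-2.70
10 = 10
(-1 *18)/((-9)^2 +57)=-3/23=-0.13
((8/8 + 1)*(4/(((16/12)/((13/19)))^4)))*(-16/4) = -2313441/1042568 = -2.22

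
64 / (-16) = -4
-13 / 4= -3.25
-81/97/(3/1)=-27/97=-0.28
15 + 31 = 46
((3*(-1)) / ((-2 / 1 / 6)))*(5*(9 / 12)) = 33.75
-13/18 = -0.72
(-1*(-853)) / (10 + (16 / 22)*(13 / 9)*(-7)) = 84447 / 262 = 322.32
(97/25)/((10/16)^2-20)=-6208/31375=-0.20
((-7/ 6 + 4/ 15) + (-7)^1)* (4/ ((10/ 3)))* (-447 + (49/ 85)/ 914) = 8230389297/ 1942250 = 4237.55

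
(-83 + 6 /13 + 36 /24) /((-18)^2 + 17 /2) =-0.24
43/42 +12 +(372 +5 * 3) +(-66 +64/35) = 70529/210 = 335.85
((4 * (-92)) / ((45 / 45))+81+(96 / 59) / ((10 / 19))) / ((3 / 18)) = -502518 / 295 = -1703.45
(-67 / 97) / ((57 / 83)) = -5561 / 5529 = -1.01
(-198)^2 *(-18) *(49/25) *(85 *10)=-1175649552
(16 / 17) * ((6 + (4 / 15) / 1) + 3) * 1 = 2224 / 255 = 8.72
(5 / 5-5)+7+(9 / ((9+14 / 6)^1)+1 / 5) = 679 / 170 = 3.99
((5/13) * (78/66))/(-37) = -5/407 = -0.01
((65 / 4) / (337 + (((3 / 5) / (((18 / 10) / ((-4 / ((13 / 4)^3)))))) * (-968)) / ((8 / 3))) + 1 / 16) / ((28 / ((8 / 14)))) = 268517 / 120950032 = 0.00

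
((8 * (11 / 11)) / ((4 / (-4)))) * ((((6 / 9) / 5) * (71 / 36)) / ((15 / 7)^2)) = -13916 / 30375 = -0.46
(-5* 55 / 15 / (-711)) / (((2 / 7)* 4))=385 / 17064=0.02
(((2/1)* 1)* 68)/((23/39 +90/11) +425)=7293/23261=0.31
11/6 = 1.83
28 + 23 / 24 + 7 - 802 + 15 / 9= -6115 / 8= -764.38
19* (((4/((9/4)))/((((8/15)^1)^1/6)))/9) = 380/9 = 42.22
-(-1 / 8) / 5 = 1 / 40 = 0.02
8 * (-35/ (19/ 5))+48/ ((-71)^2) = -7056488/ 95779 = -73.67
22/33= 2/3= 0.67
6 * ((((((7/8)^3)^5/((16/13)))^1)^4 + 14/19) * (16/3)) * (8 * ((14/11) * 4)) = 9844425299530805160625134428865669219530940629747296972487541/10249330177311064684700624917581267820042127249163931353088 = 960.49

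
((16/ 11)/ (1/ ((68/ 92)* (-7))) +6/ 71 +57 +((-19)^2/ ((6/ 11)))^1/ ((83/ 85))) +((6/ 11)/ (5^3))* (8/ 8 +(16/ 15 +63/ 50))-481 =6886818806891/ 27954918750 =246.35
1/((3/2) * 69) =2/207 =0.01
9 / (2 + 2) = 9 / 4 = 2.25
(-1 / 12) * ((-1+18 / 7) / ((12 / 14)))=-0.15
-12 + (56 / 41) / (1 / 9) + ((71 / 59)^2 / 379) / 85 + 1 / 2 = 7289540337 / 9195514030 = 0.79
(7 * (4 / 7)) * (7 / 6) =14 / 3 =4.67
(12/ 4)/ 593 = 3/ 593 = 0.01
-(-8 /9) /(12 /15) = 1.11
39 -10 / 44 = 853 / 22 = 38.77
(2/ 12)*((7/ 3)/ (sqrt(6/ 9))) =7*sqrt(6)/ 36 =0.48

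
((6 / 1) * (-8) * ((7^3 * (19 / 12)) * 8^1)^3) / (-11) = 35428529972864 / 99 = 357863939119.84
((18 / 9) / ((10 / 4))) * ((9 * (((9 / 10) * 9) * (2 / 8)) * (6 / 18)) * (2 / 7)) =243 / 175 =1.39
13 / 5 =2.60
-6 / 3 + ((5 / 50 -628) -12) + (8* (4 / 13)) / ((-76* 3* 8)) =-4756489 / 7410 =-641.90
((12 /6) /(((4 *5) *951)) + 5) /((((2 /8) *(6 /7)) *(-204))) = -332857 /2910060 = -0.11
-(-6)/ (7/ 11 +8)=66/ 95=0.69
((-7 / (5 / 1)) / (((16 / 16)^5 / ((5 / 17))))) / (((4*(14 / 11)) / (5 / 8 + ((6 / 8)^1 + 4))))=-473 / 1088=-0.43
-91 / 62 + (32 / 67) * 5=3823 / 4154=0.92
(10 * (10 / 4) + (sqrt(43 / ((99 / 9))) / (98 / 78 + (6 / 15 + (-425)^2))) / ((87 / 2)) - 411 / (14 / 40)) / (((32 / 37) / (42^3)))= -393810795 / 4 + 22272705 * sqrt(473) / 22471762324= -98452698.73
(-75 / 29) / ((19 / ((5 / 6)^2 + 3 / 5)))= -1165 / 6612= -0.18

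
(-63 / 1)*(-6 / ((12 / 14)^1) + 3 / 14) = 855 / 2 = 427.50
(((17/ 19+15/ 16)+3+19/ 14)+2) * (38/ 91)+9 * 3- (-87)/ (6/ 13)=1115615/ 5096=218.92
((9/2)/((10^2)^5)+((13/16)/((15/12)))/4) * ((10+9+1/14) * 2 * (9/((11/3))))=23429250064881/1540000000000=15.21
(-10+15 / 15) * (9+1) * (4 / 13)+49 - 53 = -412 / 13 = -31.69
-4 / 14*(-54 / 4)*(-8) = -216 / 7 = -30.86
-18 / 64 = -9 / 32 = -0.28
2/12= 1/6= 0.17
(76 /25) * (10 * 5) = 152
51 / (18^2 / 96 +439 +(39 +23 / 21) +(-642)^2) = 8568 / 69324607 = 0.00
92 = 92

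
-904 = -904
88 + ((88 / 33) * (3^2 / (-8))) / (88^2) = 681469 / 7744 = 88.00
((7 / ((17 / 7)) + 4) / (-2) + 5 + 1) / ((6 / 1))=29 / 68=0.43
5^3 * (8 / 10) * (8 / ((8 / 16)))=1600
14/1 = 14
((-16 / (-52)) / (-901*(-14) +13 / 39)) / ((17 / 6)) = 72 / 8363303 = 0.00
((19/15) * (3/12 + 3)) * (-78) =-3211/10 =-321.10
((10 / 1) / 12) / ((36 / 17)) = 85 / 216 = 0.39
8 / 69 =0.12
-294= -294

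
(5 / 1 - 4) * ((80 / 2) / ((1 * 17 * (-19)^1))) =-40 / 323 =-0.12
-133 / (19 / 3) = -21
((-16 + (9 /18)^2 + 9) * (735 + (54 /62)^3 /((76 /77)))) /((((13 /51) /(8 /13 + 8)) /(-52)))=64220448651156 /7358377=8727529.00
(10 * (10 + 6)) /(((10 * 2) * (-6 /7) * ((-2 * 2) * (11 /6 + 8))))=14 /59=0.24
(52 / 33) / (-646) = -26 / 10659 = -0.00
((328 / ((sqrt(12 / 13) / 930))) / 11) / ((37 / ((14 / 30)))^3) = 3487624 * sqrt(39) / 376098525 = 0.06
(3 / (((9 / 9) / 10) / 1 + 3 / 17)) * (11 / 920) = 561 / 4324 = 0.13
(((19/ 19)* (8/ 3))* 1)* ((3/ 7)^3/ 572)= 18/ 49049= 0.00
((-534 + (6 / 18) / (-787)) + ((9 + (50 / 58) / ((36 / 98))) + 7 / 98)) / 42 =-375697184 / 30194829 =-12.44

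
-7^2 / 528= -49 / 528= -0.09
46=46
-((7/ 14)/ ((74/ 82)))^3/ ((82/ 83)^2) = -282449/ 1620896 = -0.17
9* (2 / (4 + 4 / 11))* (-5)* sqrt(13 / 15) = -11* sqrt(195) / 8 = -19.20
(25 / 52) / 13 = 25 / 676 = 0.04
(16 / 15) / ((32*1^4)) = 1 / 30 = 0.03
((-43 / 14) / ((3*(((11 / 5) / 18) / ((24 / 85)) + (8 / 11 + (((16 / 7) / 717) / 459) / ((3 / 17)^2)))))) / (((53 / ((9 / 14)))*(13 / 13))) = -0.01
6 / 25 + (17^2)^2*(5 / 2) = 10440137 / 50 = 208802.74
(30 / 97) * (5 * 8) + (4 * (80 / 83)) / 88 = 1099480 / 88561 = 12.41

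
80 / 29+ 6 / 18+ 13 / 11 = 4090 / 957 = 4.27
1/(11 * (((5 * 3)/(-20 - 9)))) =-29/165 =-0.18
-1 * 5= -5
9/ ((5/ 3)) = 27/ 5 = 5.40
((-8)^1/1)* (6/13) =-48/13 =-3.69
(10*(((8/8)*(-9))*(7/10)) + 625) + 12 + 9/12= 2299/4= 574.75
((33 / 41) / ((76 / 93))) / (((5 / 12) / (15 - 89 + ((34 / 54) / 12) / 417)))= -681861895 / 3898116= -174.92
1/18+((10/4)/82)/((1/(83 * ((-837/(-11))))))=3127097/16236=192.60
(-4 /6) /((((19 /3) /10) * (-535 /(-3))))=-12 /2033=-0.01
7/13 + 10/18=128/117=1.09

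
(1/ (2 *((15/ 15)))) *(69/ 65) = 69/ 130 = 0.53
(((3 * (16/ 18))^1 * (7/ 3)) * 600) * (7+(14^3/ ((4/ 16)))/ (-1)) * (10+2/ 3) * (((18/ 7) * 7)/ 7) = -1123225600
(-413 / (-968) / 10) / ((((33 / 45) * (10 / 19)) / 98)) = 1153509 / 106480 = 10.83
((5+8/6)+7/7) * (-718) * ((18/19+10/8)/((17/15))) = -3297415/323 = -10208.72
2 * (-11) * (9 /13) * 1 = -198 /13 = -15.23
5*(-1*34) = -170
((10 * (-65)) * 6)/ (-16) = 975/ 4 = 243.75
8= 8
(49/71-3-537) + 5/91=-3484126/6461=-539.25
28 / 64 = 7 / 16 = 0.44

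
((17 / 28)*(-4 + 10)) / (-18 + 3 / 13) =-221 / 1078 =-0.21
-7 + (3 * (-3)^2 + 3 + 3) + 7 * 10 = 96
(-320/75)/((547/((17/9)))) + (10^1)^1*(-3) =-30.01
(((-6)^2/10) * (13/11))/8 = 117/220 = 0.53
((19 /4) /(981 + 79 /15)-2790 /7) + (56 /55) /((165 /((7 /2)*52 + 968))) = -58863891703 /150366216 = -391.47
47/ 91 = 0.52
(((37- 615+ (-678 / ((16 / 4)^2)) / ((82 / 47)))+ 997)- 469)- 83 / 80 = -75.33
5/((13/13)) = 5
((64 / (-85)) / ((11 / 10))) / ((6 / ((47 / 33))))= -0.16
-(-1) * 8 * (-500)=-4000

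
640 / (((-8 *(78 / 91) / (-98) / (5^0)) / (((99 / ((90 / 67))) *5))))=10111640 / 3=3370546.67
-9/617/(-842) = 9/519514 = 0.00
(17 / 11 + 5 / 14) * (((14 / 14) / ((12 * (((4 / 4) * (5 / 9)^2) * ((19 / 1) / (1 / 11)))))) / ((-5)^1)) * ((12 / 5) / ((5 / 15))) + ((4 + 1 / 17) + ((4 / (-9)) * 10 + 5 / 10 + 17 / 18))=360882117 / 341976250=1.06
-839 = -839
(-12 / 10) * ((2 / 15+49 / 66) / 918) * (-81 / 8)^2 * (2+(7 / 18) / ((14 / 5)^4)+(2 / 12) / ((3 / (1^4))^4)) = -91063883 / 386355200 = -0.24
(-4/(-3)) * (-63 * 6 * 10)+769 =-4271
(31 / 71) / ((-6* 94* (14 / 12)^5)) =-20088 / 56084959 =-0.00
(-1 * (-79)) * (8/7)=632/7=90.29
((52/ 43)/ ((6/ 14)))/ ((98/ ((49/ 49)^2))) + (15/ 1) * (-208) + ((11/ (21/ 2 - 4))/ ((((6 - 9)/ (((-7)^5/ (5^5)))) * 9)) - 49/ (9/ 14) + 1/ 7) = -1055094763421/ 330159375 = -3195.71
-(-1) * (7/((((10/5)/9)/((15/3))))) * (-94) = -14805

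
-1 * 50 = -50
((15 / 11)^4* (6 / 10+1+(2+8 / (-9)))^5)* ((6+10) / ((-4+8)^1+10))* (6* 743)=321297946441216 / 124521705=2580256.56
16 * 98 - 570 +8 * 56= 1446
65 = 65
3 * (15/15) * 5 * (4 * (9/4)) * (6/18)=45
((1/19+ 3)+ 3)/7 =115/133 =0.86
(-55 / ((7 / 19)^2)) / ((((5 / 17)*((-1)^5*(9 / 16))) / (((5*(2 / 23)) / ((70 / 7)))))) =1080112 / 10143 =106.49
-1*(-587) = 587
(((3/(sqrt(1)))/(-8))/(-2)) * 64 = 12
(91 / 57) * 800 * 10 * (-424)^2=130876928000 / 57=2296086456.14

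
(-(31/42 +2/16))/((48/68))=-2465/2016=-1.22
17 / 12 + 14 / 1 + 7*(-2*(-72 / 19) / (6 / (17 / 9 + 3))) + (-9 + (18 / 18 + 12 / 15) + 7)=22209 / 380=58.44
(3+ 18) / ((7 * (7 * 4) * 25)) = 0.00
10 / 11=0.91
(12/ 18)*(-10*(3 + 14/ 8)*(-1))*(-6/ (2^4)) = -95/ 8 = -11.88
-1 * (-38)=38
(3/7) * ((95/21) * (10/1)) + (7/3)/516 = 1470943/75852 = 19.39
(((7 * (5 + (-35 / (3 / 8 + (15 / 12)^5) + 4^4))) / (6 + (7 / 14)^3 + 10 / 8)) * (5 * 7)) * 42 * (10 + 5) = 1086635113200 / 207031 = 5248658.96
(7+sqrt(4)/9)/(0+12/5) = 325/108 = 3.01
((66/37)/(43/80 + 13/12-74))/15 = -0.00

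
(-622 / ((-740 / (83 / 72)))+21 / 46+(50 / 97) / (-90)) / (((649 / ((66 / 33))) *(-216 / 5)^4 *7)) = 3515885125 / 19591616791635001344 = 0.00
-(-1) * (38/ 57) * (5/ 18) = 5/ 27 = 0.19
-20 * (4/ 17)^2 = -320/ 289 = -1.11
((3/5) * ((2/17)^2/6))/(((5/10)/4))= 0.01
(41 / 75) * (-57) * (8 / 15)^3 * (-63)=2791936 / 9375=297.81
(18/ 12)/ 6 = 0.25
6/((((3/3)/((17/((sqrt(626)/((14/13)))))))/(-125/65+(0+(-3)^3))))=-268464 * sqrt(626)/52897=-126.98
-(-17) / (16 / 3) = 51 / 16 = 3.19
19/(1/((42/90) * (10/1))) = 88.67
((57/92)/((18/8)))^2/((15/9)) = 361/7935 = 0.05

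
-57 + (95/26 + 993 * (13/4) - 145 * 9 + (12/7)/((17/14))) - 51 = 1608275/884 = 1819.32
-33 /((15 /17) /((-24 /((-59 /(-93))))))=417384 /295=1414.86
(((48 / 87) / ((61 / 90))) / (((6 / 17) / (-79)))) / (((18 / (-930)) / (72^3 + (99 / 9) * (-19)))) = 6212293074800 / 1769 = 3511754140.64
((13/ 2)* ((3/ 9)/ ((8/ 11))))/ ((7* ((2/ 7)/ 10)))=715/ 48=14.90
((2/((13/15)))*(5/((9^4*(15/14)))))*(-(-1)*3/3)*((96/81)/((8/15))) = 2800/767637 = 0.00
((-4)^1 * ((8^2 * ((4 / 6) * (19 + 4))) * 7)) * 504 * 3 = -41545728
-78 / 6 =-13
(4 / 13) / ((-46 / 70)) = -140 / 299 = -0.47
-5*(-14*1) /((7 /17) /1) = 170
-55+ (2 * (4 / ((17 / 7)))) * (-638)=-36663 / 17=-2156.65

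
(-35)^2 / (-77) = -15.91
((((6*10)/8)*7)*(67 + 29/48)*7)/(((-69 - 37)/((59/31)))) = -46906475/105152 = -446.08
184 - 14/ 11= 182.73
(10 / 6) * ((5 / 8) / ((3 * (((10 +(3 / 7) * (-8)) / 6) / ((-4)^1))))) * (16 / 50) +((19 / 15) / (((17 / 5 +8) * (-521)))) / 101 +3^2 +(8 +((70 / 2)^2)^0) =17.59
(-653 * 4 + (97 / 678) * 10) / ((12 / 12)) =-884983 / 339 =-2610.57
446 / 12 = 223 / 6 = 37.17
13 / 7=1.86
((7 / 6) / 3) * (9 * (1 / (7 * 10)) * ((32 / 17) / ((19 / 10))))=16 / 323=0.05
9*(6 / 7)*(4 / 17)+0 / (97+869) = 216 / 119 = 1.82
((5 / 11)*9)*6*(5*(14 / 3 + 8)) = 17100 / 11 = 1554.55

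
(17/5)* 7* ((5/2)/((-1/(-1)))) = 119/2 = 59.50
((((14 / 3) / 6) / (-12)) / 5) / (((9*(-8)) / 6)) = 7 / 6480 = 0.00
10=10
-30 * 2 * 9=-540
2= 2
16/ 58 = 8/ 29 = 0.28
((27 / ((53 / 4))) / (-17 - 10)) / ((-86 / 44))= 88 / 2279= 0.04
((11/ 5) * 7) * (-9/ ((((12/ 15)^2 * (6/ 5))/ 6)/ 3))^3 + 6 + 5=-592027689319/ 4096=-144538010.09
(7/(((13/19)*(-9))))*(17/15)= -2261/1755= -1.29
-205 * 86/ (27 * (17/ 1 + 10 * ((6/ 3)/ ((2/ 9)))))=-17630/ 2889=-6.10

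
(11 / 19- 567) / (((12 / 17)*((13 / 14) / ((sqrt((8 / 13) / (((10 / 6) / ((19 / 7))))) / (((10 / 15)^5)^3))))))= -437531655213*sqrt(51870) / 263045120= -378823.89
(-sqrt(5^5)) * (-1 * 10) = 250 * sqrt(5) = 559.02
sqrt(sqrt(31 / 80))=31^(1 / 4) * 5^(3 / 4) / 10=0.79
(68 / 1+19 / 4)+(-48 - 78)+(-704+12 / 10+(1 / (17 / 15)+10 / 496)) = -755.15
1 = 1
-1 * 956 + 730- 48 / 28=-1594 / 7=-227.71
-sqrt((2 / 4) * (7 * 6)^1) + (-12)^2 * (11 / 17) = 1584 / 17 - sqrt(21) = 88.59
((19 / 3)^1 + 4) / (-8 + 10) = 31 / 6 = 5.17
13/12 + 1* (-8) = -83/12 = -6.92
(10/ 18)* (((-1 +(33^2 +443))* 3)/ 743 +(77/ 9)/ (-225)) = 3.41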